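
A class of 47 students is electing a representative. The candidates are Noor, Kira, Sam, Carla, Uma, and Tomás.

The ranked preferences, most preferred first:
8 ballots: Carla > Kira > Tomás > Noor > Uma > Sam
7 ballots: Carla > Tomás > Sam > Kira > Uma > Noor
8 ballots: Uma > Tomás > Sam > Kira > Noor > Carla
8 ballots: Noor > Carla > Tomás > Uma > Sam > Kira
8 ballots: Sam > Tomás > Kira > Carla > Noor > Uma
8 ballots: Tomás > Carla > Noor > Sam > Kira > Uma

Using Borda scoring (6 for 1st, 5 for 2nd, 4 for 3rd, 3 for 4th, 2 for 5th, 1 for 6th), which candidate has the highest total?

Tomás

Noor: 8×3 + 7×1 + 8×2 + 8×6 + 8×2 + 8×4 = 143
Kira: 8×5 + 7×3 + 8×3 + 8×1 + 8×4 + 8×2 = 141
Sam: 8×1 + 7×4 + 8×4 + 8×2 + 8×6 + 8×3 = 156
Carla: 8×6 + 7×6 + 8×1 + 8×5 + 8×3 + 8×5 = 202
Uma: 8×2 + 7×2 + 8×6 + 8×3 + 8×1 + 8×1 = 118
Tomás: 8×4 + 7×5 + 8×5 + 8×4 + 8×5 + 8×6 = 227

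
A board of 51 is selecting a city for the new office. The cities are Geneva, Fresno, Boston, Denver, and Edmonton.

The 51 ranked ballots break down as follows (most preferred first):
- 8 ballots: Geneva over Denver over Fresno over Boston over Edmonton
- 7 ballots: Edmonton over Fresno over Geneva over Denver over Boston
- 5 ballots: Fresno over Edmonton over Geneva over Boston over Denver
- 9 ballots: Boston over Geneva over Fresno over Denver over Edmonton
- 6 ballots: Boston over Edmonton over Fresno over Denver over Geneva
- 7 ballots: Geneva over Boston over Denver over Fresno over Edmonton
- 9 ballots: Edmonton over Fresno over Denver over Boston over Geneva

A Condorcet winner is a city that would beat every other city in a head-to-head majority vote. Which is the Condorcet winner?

Fresno vs Geneva: 27–24
Fresno vs Boston: 29–22
Fresno vs Denver: 36–15
Fresno vs Edmonton: 29–22
Fresno beats every other city.

Fresno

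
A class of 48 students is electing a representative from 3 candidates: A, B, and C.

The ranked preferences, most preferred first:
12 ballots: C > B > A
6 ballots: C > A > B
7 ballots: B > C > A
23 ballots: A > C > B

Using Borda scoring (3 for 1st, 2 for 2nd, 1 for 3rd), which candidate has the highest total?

C

A: 12×1 + 6×2 + 7×1 + 23×3 = 100
B: 12×2 + 6×1 + 7×3 + 23×1 = 74
C: 12×3 + 6×3 + 7×2 + 23×2 = 114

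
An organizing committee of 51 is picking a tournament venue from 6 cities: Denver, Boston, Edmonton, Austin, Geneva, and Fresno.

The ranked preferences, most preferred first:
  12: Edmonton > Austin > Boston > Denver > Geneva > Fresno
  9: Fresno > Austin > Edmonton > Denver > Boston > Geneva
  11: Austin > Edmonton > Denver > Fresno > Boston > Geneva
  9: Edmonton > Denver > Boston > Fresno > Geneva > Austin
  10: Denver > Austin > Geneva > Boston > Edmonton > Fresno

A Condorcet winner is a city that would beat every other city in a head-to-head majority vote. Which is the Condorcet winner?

Austin

Austin vs Denver: 32–19
Austin vs Boston: 42–9
Austin vs Edmonton: 30–21
Austin vs Geneva: 42–9
Austin vs Fresno: 33–18
Austin beats every other city.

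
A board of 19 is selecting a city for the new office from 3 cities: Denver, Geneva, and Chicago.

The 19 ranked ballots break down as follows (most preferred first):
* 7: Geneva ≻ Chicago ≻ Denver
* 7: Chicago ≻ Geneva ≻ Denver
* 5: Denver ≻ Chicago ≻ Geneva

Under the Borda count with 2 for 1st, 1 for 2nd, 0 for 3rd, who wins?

Denver: 7×0 + 7×0 + 5×2 = 10
Geneva: 7×2 + 7×1 + 5×0 = 21
Chicago: 7×1 + 7×2 + 5×1 = 26

Chicago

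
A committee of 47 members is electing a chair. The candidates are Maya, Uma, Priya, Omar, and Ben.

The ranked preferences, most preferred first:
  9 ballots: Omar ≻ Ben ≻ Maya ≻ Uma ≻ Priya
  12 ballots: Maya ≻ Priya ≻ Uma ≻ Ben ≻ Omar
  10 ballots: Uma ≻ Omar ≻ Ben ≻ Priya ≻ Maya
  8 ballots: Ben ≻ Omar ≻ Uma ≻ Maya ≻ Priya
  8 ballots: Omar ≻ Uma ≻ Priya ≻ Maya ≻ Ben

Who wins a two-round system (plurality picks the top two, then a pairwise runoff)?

Round 1 first-place votes: Maya 12, Uma 10, Priya 0, Omar 17, Ben 8. Omar and Maya advance.
Runoff: Omar is ranked above Maya on 35 ballots, Maya above Omar on 12.

Omar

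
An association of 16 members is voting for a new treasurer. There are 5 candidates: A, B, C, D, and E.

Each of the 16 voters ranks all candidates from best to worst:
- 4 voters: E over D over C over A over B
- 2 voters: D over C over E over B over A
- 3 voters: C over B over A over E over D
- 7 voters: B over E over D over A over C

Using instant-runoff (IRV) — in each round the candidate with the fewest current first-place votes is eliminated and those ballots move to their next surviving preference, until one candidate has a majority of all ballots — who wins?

Round 1: A 0, B 7, C 3, D 2, E 4. A eliminated.
Round 2: B 7, C 3, D 2, E 4. D eliminated.
Round 3: B 7, C 5, E 4. E eliminated.
Round 4: B 7, C 9. C has a majority (≥9).

C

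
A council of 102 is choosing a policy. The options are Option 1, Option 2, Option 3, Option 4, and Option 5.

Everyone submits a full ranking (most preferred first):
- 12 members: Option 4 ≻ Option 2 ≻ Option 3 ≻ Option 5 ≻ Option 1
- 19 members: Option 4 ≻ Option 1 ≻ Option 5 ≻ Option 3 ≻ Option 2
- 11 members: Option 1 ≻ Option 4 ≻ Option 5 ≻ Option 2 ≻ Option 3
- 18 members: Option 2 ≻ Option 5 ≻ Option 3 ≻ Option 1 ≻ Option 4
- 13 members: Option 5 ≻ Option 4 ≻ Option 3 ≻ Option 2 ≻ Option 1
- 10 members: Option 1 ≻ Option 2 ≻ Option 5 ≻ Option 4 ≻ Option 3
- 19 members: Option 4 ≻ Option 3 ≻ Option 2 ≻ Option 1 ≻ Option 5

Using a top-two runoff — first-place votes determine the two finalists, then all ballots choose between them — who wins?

Round 1 first-place votes: Option 1 21, Option 2 18, Option 3 0, Option 4 50, Option 5 13. Option 4 and Option 1 advance.
Runoff: Option 4 is ranked above Option 1 on 63 ballots, Option 1 above Option 4 on 39.

Option 4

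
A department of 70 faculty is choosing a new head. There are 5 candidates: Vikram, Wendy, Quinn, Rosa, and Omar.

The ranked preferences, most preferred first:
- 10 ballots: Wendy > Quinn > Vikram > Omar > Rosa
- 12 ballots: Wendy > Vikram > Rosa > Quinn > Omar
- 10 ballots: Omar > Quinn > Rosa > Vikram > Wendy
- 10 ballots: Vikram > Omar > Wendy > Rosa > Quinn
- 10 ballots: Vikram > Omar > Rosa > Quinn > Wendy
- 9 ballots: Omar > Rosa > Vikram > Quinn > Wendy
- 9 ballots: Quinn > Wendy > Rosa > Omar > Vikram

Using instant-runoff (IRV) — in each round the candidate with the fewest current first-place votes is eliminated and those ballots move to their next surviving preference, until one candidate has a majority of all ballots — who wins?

Round 1: Vikram 20, Wendy 22, Quinn 9, Rosa 0, Omar 19. Rosa eliminated.
Round 2: Vikram 20, Wendy 22, Quinn 9, Omar 19. Quinn eliminated.
Round 3: Vikram 20, Wendy 31, Omar 19. Omar eliminated.
Round 4: Vikram 39, Wendy 31. Vikram has a majority (≥36).

Vikram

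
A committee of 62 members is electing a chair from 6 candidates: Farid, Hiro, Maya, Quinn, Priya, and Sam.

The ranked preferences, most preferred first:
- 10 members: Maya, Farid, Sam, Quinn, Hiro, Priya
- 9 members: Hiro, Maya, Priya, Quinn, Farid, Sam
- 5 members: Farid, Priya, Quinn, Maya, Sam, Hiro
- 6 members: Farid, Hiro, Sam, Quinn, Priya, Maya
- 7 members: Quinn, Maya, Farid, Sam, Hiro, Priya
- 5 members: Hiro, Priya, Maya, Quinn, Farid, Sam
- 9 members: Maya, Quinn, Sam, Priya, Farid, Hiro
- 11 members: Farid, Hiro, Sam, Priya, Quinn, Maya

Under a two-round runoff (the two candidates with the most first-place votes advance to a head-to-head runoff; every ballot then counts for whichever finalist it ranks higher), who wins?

Maya

Round 1 first-place votes: Farid 22, Hiro 14, Maya 19, Quinn 7, Priya 0, Sam 0. Farid and Maya advance.
Runoff: Farid is ranked above Maya on 22 ballots, Maya above Farid on 40.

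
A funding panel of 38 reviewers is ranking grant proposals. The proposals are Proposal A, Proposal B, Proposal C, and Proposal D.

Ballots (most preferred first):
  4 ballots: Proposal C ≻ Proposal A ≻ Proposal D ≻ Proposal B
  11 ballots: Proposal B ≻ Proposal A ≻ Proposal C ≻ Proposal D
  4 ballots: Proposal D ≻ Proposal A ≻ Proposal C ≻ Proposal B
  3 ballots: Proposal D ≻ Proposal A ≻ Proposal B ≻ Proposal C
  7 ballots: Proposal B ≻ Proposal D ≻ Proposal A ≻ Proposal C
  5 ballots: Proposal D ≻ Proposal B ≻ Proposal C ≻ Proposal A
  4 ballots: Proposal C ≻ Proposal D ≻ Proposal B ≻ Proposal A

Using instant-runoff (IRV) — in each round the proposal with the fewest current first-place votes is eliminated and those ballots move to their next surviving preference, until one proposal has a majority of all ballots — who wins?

Proposal D

Round 1: Proposal A 0, Proposal B 18, Proposal C 8, Proposal D 12. Proposal A eliminated.
Round 2: Proposal B 18, Proposal C 8, Proposal D 12. Proposal C eliminated.
Round 3: Proposal B 18, Proposal D 20. Proposal D has a majority (≥20).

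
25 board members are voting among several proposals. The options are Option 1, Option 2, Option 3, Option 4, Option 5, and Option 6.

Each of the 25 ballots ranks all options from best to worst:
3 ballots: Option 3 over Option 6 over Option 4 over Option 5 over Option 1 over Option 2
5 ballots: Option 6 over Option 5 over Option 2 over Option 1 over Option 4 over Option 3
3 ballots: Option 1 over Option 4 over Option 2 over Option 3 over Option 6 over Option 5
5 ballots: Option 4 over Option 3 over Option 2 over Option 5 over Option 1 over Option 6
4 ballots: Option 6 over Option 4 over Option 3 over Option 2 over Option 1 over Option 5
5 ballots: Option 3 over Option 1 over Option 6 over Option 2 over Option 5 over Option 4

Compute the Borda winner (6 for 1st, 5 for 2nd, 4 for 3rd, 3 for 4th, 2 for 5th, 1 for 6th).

Option 1: 3×2 + 5×3 + 3×6 + 5×2 + 4×2 + 5×5 = 82
Option 2: 3×1 + 5×4 + 3×4 + 5×4 + 4×3 + 5×3 = 82
Option 3: 3×6 + 5×1 + 3×3 + 5×5 + 4×4 + 5×6 = 103
Option 4: 3×4 + 5×2 + 3×5 + 5×6 + 4×5 + 5×1 = 92
Option 5: 3×3 + 5×5 + 3×1 + 5×3 + 4×1 + 5×2 = 66
Option 6: 3×5 + 5×6 + 3×2 + 5×1 + 4×6 + 5×4 = 100

Option 3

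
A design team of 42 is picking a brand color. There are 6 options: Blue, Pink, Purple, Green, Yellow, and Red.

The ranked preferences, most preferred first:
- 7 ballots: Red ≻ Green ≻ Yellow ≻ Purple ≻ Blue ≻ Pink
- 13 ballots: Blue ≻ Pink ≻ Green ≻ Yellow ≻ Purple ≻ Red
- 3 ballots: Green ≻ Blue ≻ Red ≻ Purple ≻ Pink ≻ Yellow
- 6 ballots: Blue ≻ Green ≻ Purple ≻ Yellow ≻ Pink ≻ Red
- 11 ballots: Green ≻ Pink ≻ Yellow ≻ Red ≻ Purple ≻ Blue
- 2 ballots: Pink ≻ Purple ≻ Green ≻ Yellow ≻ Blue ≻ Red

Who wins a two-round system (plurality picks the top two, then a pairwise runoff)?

Green

Round 1 first-place votes: Blue 19, Pink 2, Purple 0, Green 14, Yellow 0, Red 7. Blue and Green advance.
Runoff: Blue is ranked above Green on 19 ballots, Green above Blue on 23.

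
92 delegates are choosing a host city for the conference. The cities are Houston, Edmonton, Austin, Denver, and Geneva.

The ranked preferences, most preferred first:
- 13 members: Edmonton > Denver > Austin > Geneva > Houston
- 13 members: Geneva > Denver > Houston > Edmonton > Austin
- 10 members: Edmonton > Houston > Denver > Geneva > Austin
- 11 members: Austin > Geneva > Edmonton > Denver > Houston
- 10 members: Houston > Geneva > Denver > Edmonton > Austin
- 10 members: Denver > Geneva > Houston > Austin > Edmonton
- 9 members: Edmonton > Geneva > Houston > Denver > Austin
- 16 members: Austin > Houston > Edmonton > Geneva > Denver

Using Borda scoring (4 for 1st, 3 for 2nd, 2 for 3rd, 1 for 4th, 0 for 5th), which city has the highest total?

Houston: 13×0 + 13×2 + 10×3 + 11×0 + 10×4 + 10×2 + 9×2 + 16×3 = 182
Edmonton: 13×4 + 13×1 + 10×4 + 11×2 + 10×1 + 10×0 + 9×4 + 16×2 = 205
Austin: 13×2 + 13×0 + 10×0 + 11×4 + 10×0 + 10×1 + 9×0 + 16×4 = 144
Denver: 13×3 + 13×3 + 10×2 + 11×1 + 10×2 + 10×4 + 9×1 + 16×0 = 178
Geneva: 13×1 + 13×4 + 10×1 + 11×3 + 10×3 + 10×3 + 9×3 + 16×1 = 211

Geneva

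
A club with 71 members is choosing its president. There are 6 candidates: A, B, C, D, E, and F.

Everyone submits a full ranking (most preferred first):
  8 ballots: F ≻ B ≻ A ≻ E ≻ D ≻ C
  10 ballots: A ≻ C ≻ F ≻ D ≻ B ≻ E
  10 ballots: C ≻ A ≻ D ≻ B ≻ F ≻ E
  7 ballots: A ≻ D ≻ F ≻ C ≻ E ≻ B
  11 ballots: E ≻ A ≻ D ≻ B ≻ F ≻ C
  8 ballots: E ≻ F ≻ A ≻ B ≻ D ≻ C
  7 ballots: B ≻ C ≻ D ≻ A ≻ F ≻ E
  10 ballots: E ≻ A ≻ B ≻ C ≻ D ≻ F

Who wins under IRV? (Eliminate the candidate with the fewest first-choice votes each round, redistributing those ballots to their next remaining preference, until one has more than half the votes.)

Round 1: A 17, B 7, C 10, D 0, E 29, F 8. D eliminated.
Round 2: A 17, B 7, C 10, E 29, F 8. B eliminated.
Round 3: A 17, C 17, E 29, F 8. F eliminated.
Round 4: A 25, C 17, E 29. C eliminated.
Round 5: A 42, E 29. A has a majority (≥36).

A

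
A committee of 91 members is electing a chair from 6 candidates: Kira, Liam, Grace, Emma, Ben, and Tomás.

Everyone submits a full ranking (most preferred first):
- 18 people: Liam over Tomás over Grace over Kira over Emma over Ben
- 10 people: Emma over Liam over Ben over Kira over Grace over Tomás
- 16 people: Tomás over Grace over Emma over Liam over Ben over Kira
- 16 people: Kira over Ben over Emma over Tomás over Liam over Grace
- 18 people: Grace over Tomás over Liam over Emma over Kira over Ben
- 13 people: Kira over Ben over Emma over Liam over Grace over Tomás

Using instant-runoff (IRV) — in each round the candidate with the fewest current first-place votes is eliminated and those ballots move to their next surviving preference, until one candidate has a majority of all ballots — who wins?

Grace

Round 1: Kira 29, Liam 18, Grace 18, Emma 10, Ben 0, Tomás 16. Ben eliminated.
Round 2: Kira 29, Liam 18, Grace 18, Emma 10, Tomás 16. Emma eliminated.
Round 3: Kira 29, Liam 28, Grace 18, Tomás 16. Tomás eliminated.
Round 4: Kira 29, Liam 28, Grace 34. Liam eliminated.
Round 5: Kira 39, Grace 52. Grace has a majority (≥46).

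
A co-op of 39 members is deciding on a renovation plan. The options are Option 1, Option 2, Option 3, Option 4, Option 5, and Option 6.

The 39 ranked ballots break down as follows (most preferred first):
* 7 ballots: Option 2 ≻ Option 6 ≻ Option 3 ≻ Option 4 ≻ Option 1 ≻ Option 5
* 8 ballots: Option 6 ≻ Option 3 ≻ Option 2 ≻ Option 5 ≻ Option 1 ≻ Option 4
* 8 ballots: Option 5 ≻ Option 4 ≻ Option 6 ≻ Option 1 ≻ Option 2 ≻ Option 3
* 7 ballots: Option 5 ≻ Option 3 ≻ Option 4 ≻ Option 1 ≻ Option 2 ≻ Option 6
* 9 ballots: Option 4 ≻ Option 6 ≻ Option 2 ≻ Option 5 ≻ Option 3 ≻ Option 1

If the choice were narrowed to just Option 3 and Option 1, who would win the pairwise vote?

Option 3

Option 3 is ranked above Option 1 on 31 ballots; Option 1 above Option 3 on 8.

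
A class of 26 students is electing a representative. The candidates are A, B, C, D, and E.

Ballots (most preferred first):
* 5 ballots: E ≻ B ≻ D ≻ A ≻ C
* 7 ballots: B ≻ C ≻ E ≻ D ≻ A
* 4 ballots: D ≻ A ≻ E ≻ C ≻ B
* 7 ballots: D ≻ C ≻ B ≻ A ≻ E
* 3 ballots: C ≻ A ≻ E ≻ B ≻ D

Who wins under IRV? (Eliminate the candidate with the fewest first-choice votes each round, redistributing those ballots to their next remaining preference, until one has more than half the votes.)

Round 1: A 0, B 7, C 3, D 11, E 5. A eliminated.
Round 2: B 7, C 3, D 11, E 5. C eliminated.
Round 3: B 7, D 11, E 8. B eliminated.
Round 4: D 11, E 15. E has a majority (≥14).

E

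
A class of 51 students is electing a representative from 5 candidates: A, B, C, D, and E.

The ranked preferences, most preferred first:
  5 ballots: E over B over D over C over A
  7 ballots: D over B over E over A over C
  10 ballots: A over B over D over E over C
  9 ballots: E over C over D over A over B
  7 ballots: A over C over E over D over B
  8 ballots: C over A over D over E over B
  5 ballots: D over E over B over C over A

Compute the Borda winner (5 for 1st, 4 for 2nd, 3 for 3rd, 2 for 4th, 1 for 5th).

A: 5×1 + 7×2 + 10×5 + 9×2 + 7×5 + 8×4 + 5×1 = 159
B: 5×4 + 7×4 + 10×4 + 9×1 + 7×1 + 8×1 + 5×3 = 127
C: 5×2 + 7×1 + 10×1 + 9×4 + 7×4 + 8×5 + 5×2 = 141
D: 5×3 + 7×5 + 10×3 + 9×3 + 7×2 + 8×3 + 5×5 = 170
E: 5×5 + 7×3 + 10×2 + 9×5 + 7×3 + 8×2 + 5×4 = 168

D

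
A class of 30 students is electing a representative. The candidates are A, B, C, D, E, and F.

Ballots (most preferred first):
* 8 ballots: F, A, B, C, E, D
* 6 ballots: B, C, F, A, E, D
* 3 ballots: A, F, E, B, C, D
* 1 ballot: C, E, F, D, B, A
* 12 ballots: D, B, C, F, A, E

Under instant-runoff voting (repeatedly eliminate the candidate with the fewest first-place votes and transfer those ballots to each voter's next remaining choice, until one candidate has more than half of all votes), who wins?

F

Round 1: A 3, B 6, C 1, D 12, E 0, F 8. E eliminated.
Round 2: A 3, B 6, C 1, D 12, F 8. C eliminated.
Round 3: A 3, B 6, D 12, F 9. A eliminated.
Round 4: B 6, D 12, F 12. B eliminated.
Round 5: D 12, F 18. F has a majority (≥16).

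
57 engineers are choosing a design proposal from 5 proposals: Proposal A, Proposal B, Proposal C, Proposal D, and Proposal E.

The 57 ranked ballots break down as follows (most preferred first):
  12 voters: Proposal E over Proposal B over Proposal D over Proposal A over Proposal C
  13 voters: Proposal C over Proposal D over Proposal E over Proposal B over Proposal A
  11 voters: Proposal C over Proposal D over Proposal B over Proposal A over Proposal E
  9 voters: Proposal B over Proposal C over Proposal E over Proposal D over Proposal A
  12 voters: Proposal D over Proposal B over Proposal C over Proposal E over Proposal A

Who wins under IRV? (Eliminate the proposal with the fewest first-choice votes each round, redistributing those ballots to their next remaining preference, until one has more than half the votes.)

Round 1: Proposal A 0, Proposal B 9, Proposal C 24, Proposal D 12, Proposal E 12. Proposal A eliminated.
Round 2: Proposal B 9, Proposal C 24, Proposal D 12, Proposal E 12. Proposal B eliminated.
Round 3: Proposal C 33, Proposal D 12, Proposal E 12. Proposal C has a majority (≥29).

Proposal C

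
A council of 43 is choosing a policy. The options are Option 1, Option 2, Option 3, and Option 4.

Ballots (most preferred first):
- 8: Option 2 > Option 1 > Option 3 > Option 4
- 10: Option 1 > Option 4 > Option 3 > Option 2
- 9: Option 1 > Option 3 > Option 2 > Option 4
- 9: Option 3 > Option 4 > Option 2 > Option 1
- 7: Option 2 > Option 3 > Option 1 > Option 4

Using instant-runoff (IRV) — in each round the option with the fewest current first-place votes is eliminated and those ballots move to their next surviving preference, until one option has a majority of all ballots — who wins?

Round 1: Option 1 19, Option 2 15, Option 3 9, Option 4 0. Option 4 eliminated.
Round 2: Option 1 19, Option 2 15, Option 3 9. Option 3 eliminated.
Round 3: Option 1 19, Option 2 24. Option 2 has a majority (≥22).

Option 2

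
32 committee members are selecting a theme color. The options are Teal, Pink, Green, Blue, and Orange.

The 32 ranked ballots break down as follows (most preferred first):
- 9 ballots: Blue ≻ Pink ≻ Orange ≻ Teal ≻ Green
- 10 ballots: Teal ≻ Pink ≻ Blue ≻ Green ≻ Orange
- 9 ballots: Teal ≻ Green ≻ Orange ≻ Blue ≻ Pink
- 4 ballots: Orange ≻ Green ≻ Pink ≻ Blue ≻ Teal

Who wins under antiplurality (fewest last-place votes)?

Blue

Last-place votes: Teal 4, Pink 9, Green 9, Blue 0, Orange 10.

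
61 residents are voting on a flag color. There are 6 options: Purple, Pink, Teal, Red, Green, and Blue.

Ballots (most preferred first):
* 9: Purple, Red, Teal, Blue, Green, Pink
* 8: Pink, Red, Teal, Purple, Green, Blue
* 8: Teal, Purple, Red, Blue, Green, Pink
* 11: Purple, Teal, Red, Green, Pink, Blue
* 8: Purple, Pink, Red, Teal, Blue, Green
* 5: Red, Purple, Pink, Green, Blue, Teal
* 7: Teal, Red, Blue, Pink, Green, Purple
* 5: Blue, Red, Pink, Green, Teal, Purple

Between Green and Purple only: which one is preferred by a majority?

Green is ranked above Purple on 12 ballots; Purple above Green on 49.

Purple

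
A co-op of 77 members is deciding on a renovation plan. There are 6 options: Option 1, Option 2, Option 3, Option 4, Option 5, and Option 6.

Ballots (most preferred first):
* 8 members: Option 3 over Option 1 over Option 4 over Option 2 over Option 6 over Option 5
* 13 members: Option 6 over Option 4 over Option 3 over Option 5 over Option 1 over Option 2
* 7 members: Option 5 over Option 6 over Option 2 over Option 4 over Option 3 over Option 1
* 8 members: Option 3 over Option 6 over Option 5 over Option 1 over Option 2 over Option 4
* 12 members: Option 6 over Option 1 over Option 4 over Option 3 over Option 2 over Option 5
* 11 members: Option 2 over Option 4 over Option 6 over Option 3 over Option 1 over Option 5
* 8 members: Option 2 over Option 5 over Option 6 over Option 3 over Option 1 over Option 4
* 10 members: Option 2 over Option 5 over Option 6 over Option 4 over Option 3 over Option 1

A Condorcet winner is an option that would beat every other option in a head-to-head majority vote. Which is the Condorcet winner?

Option 6

Option 6 vs Option 1: 69–8
Option 6 vs Option 2: 40–37
Option 6 vs Option 3: 61–16
Option 6 vs Option 4: 58–19
Option 6 vs Option 5: 52–25
Option 6 beats every other option.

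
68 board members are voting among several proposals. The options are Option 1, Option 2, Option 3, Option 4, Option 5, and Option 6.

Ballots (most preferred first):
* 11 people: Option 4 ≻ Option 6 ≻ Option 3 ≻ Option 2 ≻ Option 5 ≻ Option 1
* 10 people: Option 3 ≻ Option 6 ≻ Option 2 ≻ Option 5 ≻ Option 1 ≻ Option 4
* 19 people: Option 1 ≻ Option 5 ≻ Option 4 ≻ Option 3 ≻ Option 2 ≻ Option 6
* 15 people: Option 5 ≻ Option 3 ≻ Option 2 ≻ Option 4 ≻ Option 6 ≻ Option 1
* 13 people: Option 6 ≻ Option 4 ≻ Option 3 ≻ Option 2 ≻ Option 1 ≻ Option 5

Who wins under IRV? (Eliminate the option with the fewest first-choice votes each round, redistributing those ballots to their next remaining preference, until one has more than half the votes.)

Round 1: Option 1 19, Option 2 0, Option 3 10, Option 4 11, Option 5 15, Option 6 13. Option 2 eliminated.
Round 2: Option 1 19, Option 3 10, Option 4 11, Option 5 15, Option 6 13. Option 3 eliminated.
Round 3: Option 1 19, Option 4 11, Option 5 15, Option 6 23. Option 4 eliminated.
Round 4: Option 1 19, Option 5 15, Option 6 34. Option 5 eliminated.
Round 5: Option 1 19, Option 6 49. Option 6 has a majority (≥35).

Option 6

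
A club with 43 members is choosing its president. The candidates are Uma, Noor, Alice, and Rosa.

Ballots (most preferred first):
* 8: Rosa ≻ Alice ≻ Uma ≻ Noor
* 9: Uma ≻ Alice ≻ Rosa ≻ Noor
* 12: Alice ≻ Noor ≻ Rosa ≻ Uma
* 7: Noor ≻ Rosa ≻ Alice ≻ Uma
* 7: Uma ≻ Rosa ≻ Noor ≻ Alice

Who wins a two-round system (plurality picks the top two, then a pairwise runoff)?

Round 1 first-place votes: Uma 16, Noor 7, Alice 12, Rosa 8. Uma and Alice advance.
Runoff: Uma is ranked above Alice on 16 ballots, Alice above Uma on 27.

Alice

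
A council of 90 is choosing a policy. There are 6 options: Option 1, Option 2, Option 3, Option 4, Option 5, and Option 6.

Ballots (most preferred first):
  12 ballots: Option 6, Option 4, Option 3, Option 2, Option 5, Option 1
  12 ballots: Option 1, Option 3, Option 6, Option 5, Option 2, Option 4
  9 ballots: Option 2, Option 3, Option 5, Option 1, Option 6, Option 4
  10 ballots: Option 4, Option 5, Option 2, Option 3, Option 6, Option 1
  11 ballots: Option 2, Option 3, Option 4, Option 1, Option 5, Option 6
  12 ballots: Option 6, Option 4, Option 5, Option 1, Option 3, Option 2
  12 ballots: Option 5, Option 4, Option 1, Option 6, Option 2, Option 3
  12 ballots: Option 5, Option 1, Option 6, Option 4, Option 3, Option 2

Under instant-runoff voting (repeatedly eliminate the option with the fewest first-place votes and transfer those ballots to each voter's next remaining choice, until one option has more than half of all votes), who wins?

Option 5

Round 1: Option 1 12, Option 2 20, Option 3 0, Option 4 10, Option 5 24, Option 6 24. Option 3 eliminated.
Round 2: Option 1 12, Option 2 20, Option 4 10, Option 5 24, Option 6 24. Option 4 eliminated.
Round 3: Option 1 12, Option 2 20, Option 5 34, Option 6 24. Option 1 eliminated.
Round 4: Option 2 20, Option 5 34, Option 6 36. Option 2 eliminated.
Round 5: Option 5 54, Option 6 36. Option 5 has a majority (≥46).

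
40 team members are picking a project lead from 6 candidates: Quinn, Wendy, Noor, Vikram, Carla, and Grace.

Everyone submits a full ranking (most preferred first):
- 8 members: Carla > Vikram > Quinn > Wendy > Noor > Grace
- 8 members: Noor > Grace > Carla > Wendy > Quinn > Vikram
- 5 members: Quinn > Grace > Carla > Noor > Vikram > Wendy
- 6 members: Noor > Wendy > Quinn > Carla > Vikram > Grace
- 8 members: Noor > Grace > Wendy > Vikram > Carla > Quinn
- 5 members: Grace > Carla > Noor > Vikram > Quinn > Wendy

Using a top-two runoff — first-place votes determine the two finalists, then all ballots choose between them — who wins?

Round 1 first-place votes: Quinn 5, Wendy 0, Noor 22, Vikram 0, Carla 8, Grace 5. Noor and Carla advance.
Runoff: Noor is ranked above Carla on 22 ballots, Carla above Noor on 18.

Noor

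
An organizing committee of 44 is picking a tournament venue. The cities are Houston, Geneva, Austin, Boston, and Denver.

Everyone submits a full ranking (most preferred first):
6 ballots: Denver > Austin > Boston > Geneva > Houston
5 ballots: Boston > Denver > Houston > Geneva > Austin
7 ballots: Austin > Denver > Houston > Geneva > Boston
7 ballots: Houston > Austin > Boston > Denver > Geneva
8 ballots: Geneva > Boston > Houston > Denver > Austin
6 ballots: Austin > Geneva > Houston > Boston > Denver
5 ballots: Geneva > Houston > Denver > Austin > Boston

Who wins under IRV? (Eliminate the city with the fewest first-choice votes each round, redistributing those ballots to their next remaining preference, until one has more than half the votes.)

Austin

Round 1: Houston 7, Geneva 13, Austin 13, Boston 5, Denver 6. Boston eliminated.
Round 2: Houston 7, Geneva 13, Austin 13, Denver 11. Houston eliminated.
Round 3: Geneva 13, Austin 20, Denver 11. Denver eliminated.
Round 4: Geneva 18, Austin 26. Austin has a majority (≥23).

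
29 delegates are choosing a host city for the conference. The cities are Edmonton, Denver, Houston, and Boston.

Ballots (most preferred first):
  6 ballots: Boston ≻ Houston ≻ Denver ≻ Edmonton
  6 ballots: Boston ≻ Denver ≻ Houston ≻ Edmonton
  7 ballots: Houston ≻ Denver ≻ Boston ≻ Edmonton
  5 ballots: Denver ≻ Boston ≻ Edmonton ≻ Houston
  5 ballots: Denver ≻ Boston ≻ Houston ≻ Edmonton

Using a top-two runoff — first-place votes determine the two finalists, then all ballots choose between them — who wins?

Round 1 first-place votes: Edmonton 0, Denver 10, Houston 7, Boston 12. Boston and Denver advance.
Runoff: Boston is ranked above Denver on 12 ballots, Denver above Boston on 17.

Denver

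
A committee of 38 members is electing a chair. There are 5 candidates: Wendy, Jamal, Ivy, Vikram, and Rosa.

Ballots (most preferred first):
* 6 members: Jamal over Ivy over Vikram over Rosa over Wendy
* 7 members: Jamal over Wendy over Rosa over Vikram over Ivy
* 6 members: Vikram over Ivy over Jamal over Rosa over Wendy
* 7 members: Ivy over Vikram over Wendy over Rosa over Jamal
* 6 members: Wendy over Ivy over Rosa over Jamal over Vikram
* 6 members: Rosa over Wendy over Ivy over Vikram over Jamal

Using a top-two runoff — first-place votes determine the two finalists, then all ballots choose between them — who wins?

Round 1 first-place votes: Wendy 6, Jamal 13, Ivy 7, Vikram 6, Rosa 6. Jamal and Ivy advance.
Runoff: Jamal is ranked above Ivy on 13 ballots, Ivy above Jamal on 25.

Ivy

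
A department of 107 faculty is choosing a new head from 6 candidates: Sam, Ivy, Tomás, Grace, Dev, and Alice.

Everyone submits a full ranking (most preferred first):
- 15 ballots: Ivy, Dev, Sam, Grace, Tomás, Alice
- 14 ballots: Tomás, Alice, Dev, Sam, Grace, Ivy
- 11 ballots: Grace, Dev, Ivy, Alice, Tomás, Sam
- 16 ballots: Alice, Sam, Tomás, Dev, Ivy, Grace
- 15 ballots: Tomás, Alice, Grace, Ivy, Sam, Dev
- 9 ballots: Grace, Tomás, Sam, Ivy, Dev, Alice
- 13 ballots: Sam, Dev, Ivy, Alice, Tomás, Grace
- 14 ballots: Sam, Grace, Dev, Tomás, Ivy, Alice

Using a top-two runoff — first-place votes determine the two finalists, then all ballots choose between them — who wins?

Round 1 first-place votes: Sam 27, Ivy 15, Tomás 29, Grace 20, Dev 0, Alice 16. Tomás and Sam advance.
Runoff: Tomás is ranked above Sam on 49 ballots, Sam above Tomás on 58.

Sam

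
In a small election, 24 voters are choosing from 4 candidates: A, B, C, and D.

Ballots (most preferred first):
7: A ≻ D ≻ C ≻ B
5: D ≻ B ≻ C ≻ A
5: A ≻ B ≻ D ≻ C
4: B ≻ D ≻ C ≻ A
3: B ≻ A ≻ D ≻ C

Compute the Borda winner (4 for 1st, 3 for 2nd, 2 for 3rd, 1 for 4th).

D

A: 7×4 + 5×1 + 5×4 + 4×1 + 3×3 = 66
B: 7×1 + 5×3 + 5×3 + 4×4 + 3×4 = 65
C: 7×2 + 5×2 + 5×1 + 4×2 + 3×1 = 40
D: 7×3 + 5×4 + 5×2 + 4×3 + 3×2 = 69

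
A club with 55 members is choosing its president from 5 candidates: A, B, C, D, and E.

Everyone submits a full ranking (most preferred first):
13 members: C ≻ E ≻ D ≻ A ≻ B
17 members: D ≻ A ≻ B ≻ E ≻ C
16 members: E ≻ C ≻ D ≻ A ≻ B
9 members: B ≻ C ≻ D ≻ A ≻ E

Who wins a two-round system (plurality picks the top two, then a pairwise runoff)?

Round 1 first-place votes: A 0, B 9, C 13, D 17, E 16. D and E advance.
Runoff: D is ranked above E on 26 ballots, E above D on 29.

E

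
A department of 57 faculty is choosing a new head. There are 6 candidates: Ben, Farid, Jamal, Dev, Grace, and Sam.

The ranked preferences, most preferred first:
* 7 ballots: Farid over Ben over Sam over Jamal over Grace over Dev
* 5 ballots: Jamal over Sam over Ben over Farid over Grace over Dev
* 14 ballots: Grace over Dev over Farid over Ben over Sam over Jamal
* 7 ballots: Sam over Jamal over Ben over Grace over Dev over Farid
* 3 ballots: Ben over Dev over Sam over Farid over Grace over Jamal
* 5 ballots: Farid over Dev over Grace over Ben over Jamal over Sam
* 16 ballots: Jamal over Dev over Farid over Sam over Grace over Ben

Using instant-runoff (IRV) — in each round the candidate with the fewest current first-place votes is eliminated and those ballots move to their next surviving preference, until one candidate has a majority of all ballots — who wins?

Round 1: Ben 3, Farid 12, Jamal 21, Dev 0, Grace 14, Sam 7. Dev eliminated.
Round 2: Ben 3, Farid 12, Jamal 21, Grace 14, Sam 7. Ben eliminated.
Round 3: Farid 12, Jamal 21, Grace 14, Sam 10. Sam eliminated.
Round 4: Farid 15, Jamal 28, Grace 14. Grace eliminated.
Round 5: Farid 29, Jamal 28. Farid has a majority (≥29).

Farid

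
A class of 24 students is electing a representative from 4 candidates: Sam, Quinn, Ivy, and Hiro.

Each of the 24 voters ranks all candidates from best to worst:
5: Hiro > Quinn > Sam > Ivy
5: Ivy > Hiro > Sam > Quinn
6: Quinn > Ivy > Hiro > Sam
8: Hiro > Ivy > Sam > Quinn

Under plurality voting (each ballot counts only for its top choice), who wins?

First-place votes: Sam 0, Quinn 6, Ivy 5, Hiro 13.

Hiro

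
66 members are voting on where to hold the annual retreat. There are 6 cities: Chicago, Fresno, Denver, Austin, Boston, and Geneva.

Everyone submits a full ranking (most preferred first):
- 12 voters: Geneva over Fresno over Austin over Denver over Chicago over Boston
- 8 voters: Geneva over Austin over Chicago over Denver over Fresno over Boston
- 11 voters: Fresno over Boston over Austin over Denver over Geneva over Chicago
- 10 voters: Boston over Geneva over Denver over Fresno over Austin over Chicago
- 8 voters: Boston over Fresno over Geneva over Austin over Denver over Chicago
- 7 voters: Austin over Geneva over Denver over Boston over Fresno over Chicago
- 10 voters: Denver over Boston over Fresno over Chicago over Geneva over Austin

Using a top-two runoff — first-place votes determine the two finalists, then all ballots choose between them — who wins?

Boston

Round 1 first-place votes: Chicago 0, Fresno 11, Denver 10, Austin 7, Boston 18, Geneva 20. Geneva and Boston advance.
Runoff: Geneva is ranked above Boston on 27 ballots, Boston above Geneva on 39.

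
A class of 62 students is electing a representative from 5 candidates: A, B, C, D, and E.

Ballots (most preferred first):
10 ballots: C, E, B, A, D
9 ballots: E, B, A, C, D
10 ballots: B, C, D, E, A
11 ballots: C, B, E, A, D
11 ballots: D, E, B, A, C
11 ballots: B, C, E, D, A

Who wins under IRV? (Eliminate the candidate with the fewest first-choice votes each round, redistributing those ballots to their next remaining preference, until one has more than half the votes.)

Round 1: A 0, B 21, C 21, D 11, E 9. A eliminated.
Round 2: B 21, C 21, D 11, E 9. E eliminated.
Round 3: B 30, C 21, D 11. D eliminated.
Round 4: B 41, C 21. B has a majority (≥32).

B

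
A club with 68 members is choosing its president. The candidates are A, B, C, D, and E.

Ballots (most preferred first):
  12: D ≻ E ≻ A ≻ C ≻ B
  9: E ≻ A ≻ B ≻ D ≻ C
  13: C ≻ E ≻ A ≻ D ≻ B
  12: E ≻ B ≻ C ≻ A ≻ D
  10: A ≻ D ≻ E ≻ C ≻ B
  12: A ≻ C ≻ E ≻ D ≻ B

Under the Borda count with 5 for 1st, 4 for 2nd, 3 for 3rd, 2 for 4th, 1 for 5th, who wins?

E

A: 12×3 + 9×4 + 13×3 + 12×2 + 10×5 + 12×5 = 245
B: 12×1 + 9×3 + 13×1 + 12×4 + 10×1 + 12×1 = 122
C: 12×2 + 9×1 + 13×5 + 12×3 + 10×2 + 12×4 = 202
D: 12×5 + 9×2 + 13×2 + 12×1 + 10×4 + 12×2 = 180
E: 12×4 + 9×5 + 13×4 + 12×5 + 10×3 + 12×3 = 271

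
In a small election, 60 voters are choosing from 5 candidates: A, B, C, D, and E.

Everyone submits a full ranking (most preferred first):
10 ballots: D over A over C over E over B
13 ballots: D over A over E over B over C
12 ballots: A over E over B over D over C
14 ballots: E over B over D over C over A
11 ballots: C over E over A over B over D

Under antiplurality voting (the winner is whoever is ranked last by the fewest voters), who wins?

E

Last-place votes: A 14, B 10, C 25, D 11, E 0.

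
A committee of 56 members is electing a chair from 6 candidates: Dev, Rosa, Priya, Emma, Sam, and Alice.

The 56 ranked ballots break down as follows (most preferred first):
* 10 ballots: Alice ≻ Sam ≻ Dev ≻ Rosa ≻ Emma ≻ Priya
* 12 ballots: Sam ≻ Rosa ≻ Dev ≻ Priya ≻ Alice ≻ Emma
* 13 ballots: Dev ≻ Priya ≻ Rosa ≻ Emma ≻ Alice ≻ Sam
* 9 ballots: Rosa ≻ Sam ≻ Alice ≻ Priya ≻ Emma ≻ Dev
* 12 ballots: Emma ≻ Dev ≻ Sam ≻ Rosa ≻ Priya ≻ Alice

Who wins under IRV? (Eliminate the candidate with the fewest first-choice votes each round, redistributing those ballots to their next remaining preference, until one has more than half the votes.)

Sam

Round 1: Dev 13, Rosa 9, Priya 0, Emma 12, Sam 12, Alice 10. Priya eliminated.
Round 2: Dev 13, Rosa 9, Emma 12, Sam 12, Alice 10. Rosa eliminated.
Round 3: Dev 13, Emma 12, Sam 21, Alice 10. Alice eliminated.
Round 4: Dev 13, Emma 12, Sam 31. Sam has a majority (≥29).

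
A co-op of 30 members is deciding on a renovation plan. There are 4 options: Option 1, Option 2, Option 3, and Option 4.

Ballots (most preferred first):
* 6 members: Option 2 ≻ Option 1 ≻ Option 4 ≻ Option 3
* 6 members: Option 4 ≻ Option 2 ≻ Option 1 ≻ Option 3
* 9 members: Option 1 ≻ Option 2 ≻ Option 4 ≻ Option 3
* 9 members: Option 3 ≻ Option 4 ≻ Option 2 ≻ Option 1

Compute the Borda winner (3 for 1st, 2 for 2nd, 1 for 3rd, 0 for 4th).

Option 1: 6×2 + 6×1 + 9×3 + 9×0 = 45
Option 2: 6×3 + 6×2 + 9×2 + 9×1 = 57
Option 3: 6×0 + 6×0 + 9×0 + 9×3 = 27
Option 4: 6×1 + 6×3 + 9×1 + 9×2 = 51

Option 2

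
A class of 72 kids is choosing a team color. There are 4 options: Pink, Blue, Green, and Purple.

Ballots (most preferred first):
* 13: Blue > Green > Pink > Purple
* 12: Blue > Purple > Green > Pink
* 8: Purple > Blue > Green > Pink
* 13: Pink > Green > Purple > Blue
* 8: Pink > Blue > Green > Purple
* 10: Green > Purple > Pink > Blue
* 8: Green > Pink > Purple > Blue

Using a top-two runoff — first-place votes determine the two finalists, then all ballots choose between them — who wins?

Round 1 first-place votes: Pink 21, Blue 25, Green 18, Purple 8. Blue and Pink advance.
Runoff: Blue is ranked above Pink on 33 ballots, Pink above Blue on 39.

Pink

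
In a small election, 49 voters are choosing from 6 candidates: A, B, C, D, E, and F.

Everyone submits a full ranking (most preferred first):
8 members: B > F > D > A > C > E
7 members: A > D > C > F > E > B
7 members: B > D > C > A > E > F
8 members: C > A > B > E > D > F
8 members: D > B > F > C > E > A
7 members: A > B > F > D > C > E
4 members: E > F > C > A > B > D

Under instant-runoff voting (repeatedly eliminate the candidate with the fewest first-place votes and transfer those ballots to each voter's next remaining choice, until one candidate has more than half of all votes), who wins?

Round 1: A 14, B 15, C 8, D 8, E 4, F 0. F eliminated.
Round 2: A 14, B 15, C 8, D 8, E 4. E eliminated.
Round 3: A 14, B 15, C 12, D 8. D eliminated.
Round 4: A 14, B 23, C 12. C eliminated.
Round 5: A 26, B 23. A has a majority (≥25).

A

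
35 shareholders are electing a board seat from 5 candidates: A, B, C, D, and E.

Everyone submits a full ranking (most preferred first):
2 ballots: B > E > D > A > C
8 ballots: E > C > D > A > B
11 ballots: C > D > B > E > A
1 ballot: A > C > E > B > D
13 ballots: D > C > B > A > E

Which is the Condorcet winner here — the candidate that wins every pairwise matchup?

C vs A: 32–3
C vs B: 33–2
C vs D: 20–15
C vs E: 25–10
C beats every other candidate.

C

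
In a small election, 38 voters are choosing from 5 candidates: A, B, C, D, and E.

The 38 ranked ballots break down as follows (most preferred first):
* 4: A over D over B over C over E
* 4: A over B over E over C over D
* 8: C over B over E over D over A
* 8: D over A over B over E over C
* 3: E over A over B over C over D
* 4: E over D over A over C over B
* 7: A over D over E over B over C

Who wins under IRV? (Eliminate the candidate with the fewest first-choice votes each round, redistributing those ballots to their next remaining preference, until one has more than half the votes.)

Round 1: A 15, B 0, C 8, D 8, E 7. B eliminated.
Round 2: A 15, C 8, D 8, E 7. E eliminated.
Round 3: A 18, C 8, D 12. C eliminated.
Round 4: A 18, D 20. D has a majority (≥20).

D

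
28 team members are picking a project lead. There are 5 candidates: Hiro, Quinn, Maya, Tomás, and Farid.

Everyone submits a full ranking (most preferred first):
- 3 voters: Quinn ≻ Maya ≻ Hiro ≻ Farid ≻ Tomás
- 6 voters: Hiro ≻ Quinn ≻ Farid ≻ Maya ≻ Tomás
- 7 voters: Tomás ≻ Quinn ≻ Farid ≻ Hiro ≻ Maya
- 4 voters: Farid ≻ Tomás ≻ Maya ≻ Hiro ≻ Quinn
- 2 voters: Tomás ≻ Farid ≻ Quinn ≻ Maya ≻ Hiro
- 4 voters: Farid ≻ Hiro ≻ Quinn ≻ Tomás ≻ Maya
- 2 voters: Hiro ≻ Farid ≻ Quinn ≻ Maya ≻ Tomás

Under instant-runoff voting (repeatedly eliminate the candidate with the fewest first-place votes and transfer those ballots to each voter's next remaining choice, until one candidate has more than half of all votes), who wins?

Round 1: Hiro 8, Quinn 3, Maya 0, Tomás 9, Farid 8. Maya eliminated.
Round 2: Hiro 8, Quinn 3, Tomás 9, Farid 8. Quinn eliminated.
Round 3: Hiro 11, Tomás 9, Farid 8. Farid eliminated.
Round 4: Hiro 15, Tomás 13. Hiro has a majority (≥15).

Hiro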